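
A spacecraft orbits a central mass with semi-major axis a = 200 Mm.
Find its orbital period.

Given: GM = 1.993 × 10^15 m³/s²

Convert to SI: a = 200 Mm = 2e+08 m.
Kepler's third law: T = 2π √(a³ / GM).
Substituting a = 2e+08 m and GM = 1.993e+15 m³/s²:
T = 2π √((2e+08)³ / 1.993e+15) s
T ≈ 3.981e+05 s = 4.607 days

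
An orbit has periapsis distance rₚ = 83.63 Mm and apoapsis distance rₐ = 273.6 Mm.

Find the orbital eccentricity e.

Convert to SI: rₚ = 83.63 Mm = 8.363e+07 m; rₐ = 273.6 Mm = 2.736e+08 m.
e = (rₐ − rₚ) / (rₐ + rₚ).
e = (2.736e+08 − 8.363e+07) / (2.736e+08 + 8.363e+07) = 1.8997e+08 / 3.5723e+08 ≈ 0.5318.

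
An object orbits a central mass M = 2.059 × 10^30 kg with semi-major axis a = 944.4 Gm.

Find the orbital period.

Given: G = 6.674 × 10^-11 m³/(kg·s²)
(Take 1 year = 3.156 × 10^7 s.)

Convert to SI: a = 944.4 Gm = 9.444e+11 m.
GM = G · M = 6.674e-11 · 2.059e+30 = 1.37418e+20 m³/s².
Kepler's third law: T = 2π √(a³ / GM).
Substituting a = 9.444e+11 m and GM = 1.37418e+20 m³/s²:
T = 2π √((9.444e+11)³ / 1.37418e+20) s
T ≈ 4.919e+08 s = 15.59 years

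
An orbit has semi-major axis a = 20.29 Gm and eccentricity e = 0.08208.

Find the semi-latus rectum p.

Convert to SI: a = 20.29 Gm = 2.029e+10 m.
p = a (1 − e²).
p = 2.029e+10 · (1 − (0.08208)²) = 2.029e+10 · 0.993263 ≈ 2.015e+10 m = 20.15 Gm.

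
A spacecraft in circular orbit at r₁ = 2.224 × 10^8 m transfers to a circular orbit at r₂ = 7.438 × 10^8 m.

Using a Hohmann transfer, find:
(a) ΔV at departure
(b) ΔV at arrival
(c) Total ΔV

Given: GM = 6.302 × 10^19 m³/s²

Transfer semi-major axis: a_t = (r₁ + r₂)/2 = (2.224e+08 + 7.438e+08)/2 = 4.831e+08 m.
Circular speeds: v₁ = √(GM/r₁) = 532319 m/s, v₂ = √(GM/r₂) = 291079 m/s.
Transfer speeds (vis-viva v² = GM(2/r − 1/a_t)): v₁ᵗ = 660513 m/s, v₂ᵗ = 197497 m/s.
(a) ΔV₁ = |v₁ᵗ − v₁| ≈ 1.282e+05 m/s = 128.2 km/s.
(b) ΔV₂ = |v₂ − v₂ᵗ| ≈ 9.358e+04 m/s = 93.58 km/s.
(c) ΔV_total = ΔV₁ + ΔV₂ ≈ 2.218e+05 m/s = 221.8 km/s.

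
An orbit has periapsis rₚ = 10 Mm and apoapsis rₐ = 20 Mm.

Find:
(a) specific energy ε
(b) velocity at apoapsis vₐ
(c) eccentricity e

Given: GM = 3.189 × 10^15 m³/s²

Convert to SI: rₚ = 10 Mm = 1e+07 m; rₐ = 20 Mm = 2e+07 m.
(a) With a = (rₚ + rₐ)/2 = 1.5e+07 m, ε = −GM/(2a) = −3.189e+15/(2 · 1.5e+07) J/kg ≈ -1.063e+08 J/kg
(b) With a = (rₚ + rₐ)/2 = 1.5e+07 m, vₐ = √(GM (2/rₐ − 1/a)) = √(3.189e+15 · (2/2e+07 − 1/1.5e+07)) m/s ≈ 1.031e+04 m/s
(c) e = (rₐ − rₚ)/(rₐ + rₚ) = (2e+07 − 1e+07)/(2e+07 + 1e+07) ≈ 0.3333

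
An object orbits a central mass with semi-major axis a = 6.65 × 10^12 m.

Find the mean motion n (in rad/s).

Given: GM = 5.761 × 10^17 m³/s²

n = √(GM / a³).
n = √(5.761e+17 / (6.65e+12)³) rad/s ≈ 4.426e-11 rad/s.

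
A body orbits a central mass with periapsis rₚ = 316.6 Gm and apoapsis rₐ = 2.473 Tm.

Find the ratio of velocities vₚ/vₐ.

Convert to SI: rₚ = 316.6 Gm = 3.166e+11 m; rₐ = 2.473 Tm = 2.473e+12 m.
Conservation of angular momentum gives rₚvₚ = rₐvₐ, so vₚ/vₐ = rₐ/rₚ.
vₚ/vₐ = 2.473e+12 / 3.166e+11 ≈ 7.811.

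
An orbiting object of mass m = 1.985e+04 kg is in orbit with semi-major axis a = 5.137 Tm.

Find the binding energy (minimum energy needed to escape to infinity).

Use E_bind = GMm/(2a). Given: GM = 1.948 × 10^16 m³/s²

Convert to SI: a = 5.137 Tm = 5.137e+12 m.
Total orbital energy is E = −GMm/(2a); binding energy is E_bind = −E = GMm/(2a).
E_bind = 1.948e+16 · 1.985e+04 / (2 · 5.137e+12) J ≈ 3.764e+07 J = 37.64 MJ.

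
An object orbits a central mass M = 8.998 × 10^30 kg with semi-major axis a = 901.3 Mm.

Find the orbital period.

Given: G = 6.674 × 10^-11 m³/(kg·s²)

Convert to SI: a = 901.3 Mm = 9.013e+08 m.
GM = G · M = 6.674e-11 · 8.998e+30 = 6.00527e+20 m³/s².
Kepler's third law: T = 2π √(a³ / GM).
Substituting a = 9.013e+08 m and GM = 6.00527e+20 m³/s²:
T = 2π √((9.013e+08)³ / 6.00527e+20) s
T ≈ 6938 s = 1.927 hours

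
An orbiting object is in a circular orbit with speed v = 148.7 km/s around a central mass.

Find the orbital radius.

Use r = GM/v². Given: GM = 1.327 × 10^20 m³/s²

Convert to SI: v = 148.7 km/s = 148700 m/s.
For a circular orbit, v² = GM / r, so r = GM / v².
r = 1.327e+20 / (148700)² m ≈ 6.001e+09 m = 6.001 Gm.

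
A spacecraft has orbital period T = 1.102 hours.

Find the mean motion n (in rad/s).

Convert to SI: T = 1.102 hours = 3967.2 s.
n = 2π / T.
n = 2π / 3967.2 s ≈ 0.001584 rad/s.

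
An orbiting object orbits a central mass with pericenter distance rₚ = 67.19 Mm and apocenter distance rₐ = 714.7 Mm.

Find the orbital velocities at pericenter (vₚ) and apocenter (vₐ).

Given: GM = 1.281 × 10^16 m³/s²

Convert to SI: rₚ = 67.19 Mm = 6.719e+07 m; rₐ = 714.7 Mm = 7.147e+08 m.
Use the vis-viva equation v² = GM(2/r − 1/a) with a = (rₚ + rₐ)/2 = (6.719e+07 + 7.147e+08)/2 = 3.90945e+08 m.
vₚ = √(GM · (2/rₚ − 1/a)) = √(1.281e+16 · (2/6.719e+07 − 1/3.90945e+08)) m/s ≈ 1.867e+04 m/s = 18.67 km/s.
vₐ = √(GM · (2/rₐ − 1/a)) = √(1.281e+16 · (2/7.147e+08 − 1/3.90945e+08)) m/s ≈ 1755 m/s = 1.755 km/s.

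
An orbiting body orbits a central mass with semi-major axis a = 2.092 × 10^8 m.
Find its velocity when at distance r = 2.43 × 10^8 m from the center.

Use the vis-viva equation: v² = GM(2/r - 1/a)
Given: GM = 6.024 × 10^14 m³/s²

Vis-viva: v = √(GM · (2/r − 1/a)).
2/r − 1/a = 2/2.43e+08 − 1/2.092e+08 = 3.45034e-09 m⁻¹.
v = √(6.024e+14 · 3.45034e-09) m/s ≈ 1442 m/s = 1.442 km/s.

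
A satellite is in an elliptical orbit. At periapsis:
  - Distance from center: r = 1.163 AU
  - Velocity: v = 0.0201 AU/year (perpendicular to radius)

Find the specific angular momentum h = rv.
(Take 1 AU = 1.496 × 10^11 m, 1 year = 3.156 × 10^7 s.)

Convert to SI: r = 1.163 AU = 1.73985e+11 m; v = 0.0201 AU/year = 95.2776 m/s.
With v perpendicular to r, h = r · v.
h = 1.73985e+11 · 95.2776 m²/s ≈ 1.658e+13 m²/s.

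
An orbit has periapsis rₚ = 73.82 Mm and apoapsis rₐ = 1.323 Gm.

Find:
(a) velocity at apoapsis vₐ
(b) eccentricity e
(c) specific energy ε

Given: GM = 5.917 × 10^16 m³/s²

Convert to SI: rₚ = 73.82 Mm = 7.382e+07 m; rₐ = 1.323 Gm = 1.323e+09 m.
(a) With a = (rₚ + rₐ)/2 = 6.9841e+08 m, vₐ = √(GM (2/rₐ − 1/a)) = √(5.917e+16 · (2/1.323e+09 − 1/6.9841e+08)) m/s ≈ 2174 m/s
(b) e = (rₐ − rₚ)/(rₐ + rₚ) = (1.323e+09 − 7.382e+07)/(1.323e+09 + 7.382e+07) ≈ 0.8943
(c) With a = (rₚ + rₐ)/2 = 6.9841e+08 m, ε = −GM/(2a) = −5.917e+16/(2 · 6.9841e+08) J/kg ≈ -4.236e+07 J/kg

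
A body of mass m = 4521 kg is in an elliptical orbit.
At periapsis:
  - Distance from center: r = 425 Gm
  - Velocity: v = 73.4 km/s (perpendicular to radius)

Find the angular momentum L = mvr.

Convert to SI: r = 425 Gm = 4.25e+11 m; v = 73.4 km/s = 73400 m/s.
Since v is perpendicular to r, L = m · v · r.
L = 4521 · 73400 · 4.25e+11 kg·m²/s ≈ 1.41e+20 kg·m²/s.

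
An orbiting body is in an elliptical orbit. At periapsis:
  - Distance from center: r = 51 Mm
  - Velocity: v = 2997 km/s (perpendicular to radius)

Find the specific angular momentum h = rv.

Convert to SI: r = 51 Mm = 5.1e+07 m; v = 2997 km/s = 2.997e+06 m/s.
With v perpendicular to r, h = r · v.
h = 5.1e+07 · 2.997e+06 m²/s ≈ 1.528e+14 m²/s.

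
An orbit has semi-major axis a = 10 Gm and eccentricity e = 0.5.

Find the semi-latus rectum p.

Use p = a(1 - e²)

Convert to SI: a = 10 Gm = 1e+10 m.
p = a (1 − e²).
p = 1e+10 · (1 − (0.5)²) = 1e+10 · 0.75 ≈ 7.5e+09 m = 7.5 Gm.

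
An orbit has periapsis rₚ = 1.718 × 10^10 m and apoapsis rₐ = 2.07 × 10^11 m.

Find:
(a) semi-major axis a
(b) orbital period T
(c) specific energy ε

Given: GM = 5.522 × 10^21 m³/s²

(a) a = (rₚ + rₐ)/2 = (1.718e+10 + 2.07e+11)/2 ≈ 1.121e+11 m
(b) With a = (rₚ + rₐ)/2 = 1.1209e+11 m, T = 2π √(a³/GM) = 2π √((1.1209e+11)³/5.522e+21) s ≈ 3.173e+06 s
(c) With a = (rₚ + rₐ)/2 = 1.1209e+11 m, ε = −GM/(2a) = −5.522e+21/(2 · 1.1209e+11) J/kg ≈ -2.463e+10 J/kg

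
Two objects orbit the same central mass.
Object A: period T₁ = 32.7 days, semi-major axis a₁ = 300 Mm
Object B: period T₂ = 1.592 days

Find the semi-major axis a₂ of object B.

Convert to SI: T₁ = 32.7 days = 2.82528e+06 s; a₁ = 300 Mm = 3e+08 m; T₂ = 1.592 days = 137549 s.
Kepler's third law: (T₁/T₂)² = (a₁/a₂)³ ⇒ a₂ = a₁ · (T₂/T₁)^(2/3).
T₂/T₁ = 137549 / 2.82528e+06 = 0.048685.
a₂ = 3e+08 · (0.048685)^(2/3) m ≈ 4e+07 m = 40 Mm.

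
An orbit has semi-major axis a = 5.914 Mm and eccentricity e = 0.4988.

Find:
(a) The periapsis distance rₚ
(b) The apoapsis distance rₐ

Convert to SI: a = 5.914 Mm = 5.914e+06 m.
(a) rₚ = a(1 − e) = 5.914e+06 · (1 − 0.4988) = 5.914e+06 · 0.5012 ≈ 2.964e+06 m = 2.964 Mm.
(b) rₐ = a(1 + e) = 5.914e+06 · (1 + 0.4988) = 5.914e+06 · 1.4988 ≈ 8.864e+06 m = 8.864 Mm.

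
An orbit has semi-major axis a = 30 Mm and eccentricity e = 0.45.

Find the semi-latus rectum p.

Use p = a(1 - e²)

Convert to SI: a = 30 Mm = 3e+07 m.
p = a (1 − e²).
p = 3e+07 · (1 − (0.45)²) = 3e+07 · 0.7975 ≈ 2.392e+07 m = 23.93 Mm.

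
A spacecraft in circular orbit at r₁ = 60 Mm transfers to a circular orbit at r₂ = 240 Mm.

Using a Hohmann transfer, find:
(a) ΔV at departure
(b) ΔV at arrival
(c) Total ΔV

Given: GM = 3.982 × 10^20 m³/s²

Convert to SI: r₁ = 60 Mm = 6e+07 m; r₂ = 240 Mm = 2.4e+08 m.
Transfer semi-major axis: a_t = (r₁ + r₂)/2 = (6e+07 + 2.4e+08)/2 = 1.5e+08 m.
Circular speeds: v₁ = √(GM/r₁) = 2.57617e+06 m/s, v₂ = √(GM/r₂) = 1.28809e+06 m/s.
Transfer speeds (vis-viva v² = GM(2/r − 1/a_t)): v₁ᵗ = 3.25863e+06 m/s, v₂ᵗ = 814657 m/s.
(a) ΔV₁ = |v₁ᵗ − v₁| ≈ 6.825e+05 m/s = 682.5 km/s.
(b) ΔV₂ = |v₂ − v₂ᵗ| ≈ 4.734e+05 m/s = 473.4 km/s.
(c) ΔV_total = ΔV₁ + ΔV₂ ≈ 1.156e+06 m/s = 1156 km/s.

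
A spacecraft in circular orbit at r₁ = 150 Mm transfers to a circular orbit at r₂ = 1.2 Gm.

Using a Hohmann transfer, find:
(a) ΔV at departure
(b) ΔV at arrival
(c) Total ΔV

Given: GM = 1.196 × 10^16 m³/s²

Convert to SI: r₁ = 150 Mm = 1.5e+08 m; r₂ = 1.2 Gm = 1.2e+09 m.
Transfer semi-major axis: a_t = (r₁ + r₂)/2 = (1.5e+08 + 1.2e+09)/2 = 6.75e+08 m.
Circular speeds: v₁ = √(GM/r₁) = 8929.35 m/s, v₂ = √(GM/r₂) = 3157 m/s.
Transfer speeds (vis-viva v² = GM(2/r − 1/a_t)): v₁ᵗ = 11905.8 m/s, v₂ᵗ = 1488.23 m/s.
(a) ΔV₁ = |v₁ᵗ − v₁| ≈ 2976 m/s = 2.976 km/s.
(b) ΔV₂ = |v₂ − v₂ᵗ| ≈ 1669 m/s = 1.669 km/s.
(c) ΔV_total = ΔV₁ + ΔV₂ ≈ 4645 m/s = 4.645 km/s.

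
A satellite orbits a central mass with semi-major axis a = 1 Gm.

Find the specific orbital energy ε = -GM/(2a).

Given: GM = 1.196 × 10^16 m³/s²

Convert to SI: a = 1 Gm = 1e+09 m.
ε = −GM / (2a).
ε = −1.196e+16 / (2 · 1e+09) J/kg ≈ -5.98e+06 J/kg = -5.98 MJ/kg.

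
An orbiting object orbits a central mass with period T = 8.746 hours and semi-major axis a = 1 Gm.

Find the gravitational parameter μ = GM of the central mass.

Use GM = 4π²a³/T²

Convert to SI: T = 8.746 hours = 31485.6 s; a = 1 Gm = 1e+09 m.
GM = 4π² · a³ / T².
GM = 4π² · (1e+09)³ / (31485.6)² m³/s² ≈ 3.982e+19 m³/s² = 3.982 × 10^19 m³/s².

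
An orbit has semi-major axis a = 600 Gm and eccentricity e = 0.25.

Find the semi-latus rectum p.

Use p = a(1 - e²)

Convert to SI: a = 600 Gm = 6e+11 m.
p = a (1 − e²).
p = 6e+11 · (1 − (0.25)²) = 6e+11 · 0.9375 ≈ 5.625e+11 m = 562.5 Gm.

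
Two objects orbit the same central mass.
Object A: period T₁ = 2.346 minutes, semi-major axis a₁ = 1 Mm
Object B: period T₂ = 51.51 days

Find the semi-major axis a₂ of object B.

Convert to SI: T₁ = 2.346 minutes = 140.76 s; a₁ = 1 Mm = 1e+06 m; T₂ = 51.51 days = 4.45046e+06 s.
Kepler's third law: (T₁/T₂)² = (a₁/a₂)³ ⇒ a₂ = a₁ · (T₂/T₁)^(2/3).
T₂/T₁ = 4.45046e+06 / 140.76 = 31617.4.
a₂ = 1e+06 · (31617.4)^(2/3) m ≈ 9.999e+08 m = 999.9 Mm.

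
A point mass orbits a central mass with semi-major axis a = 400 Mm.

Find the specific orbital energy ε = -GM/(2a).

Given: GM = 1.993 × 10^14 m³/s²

Convert to SI: a = 400 Mm = 4e+08 m.
ε = −GM / (2a).
ε = −1.993e+14 / (2 · 4e+08) J/kg ≈ -2.491e+05 J/kg = -249.1 kJ/kg.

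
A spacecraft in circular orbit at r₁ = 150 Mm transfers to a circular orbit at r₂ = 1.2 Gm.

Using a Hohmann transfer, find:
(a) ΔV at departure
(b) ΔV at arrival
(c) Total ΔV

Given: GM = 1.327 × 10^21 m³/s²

Convert to SI: r₁ = 150 Mm = 1.5e+08 m; r₂ = 1.2 Gm = 1.2e+09 m.
Transfer semi-major axis: a_t = (r₁ + r₂)/2 = (1.5e+08 + 1.2e+09)/2 = 6.75e+08 m.
Circular speeds: v₁ = √(GM/r₁) = 2.97433e+06 m/s, v₂ = √(GM/r₂) = 1.05159e+06 m/s.
Transfer speeds (vis-viva v² = GM(2/r − 1/a_t)): v₁ᵗ = 3.96578e+06 m/s, v₂ᵗ = 495722 m/s.
(a) ΔV₁ = |v₁ᵗ − v₁| ≈ 9.914e+05 m/s = 991.4 km/s.
(b) ΔV₂ = |v₂ − v₂ᵗ| ≈ 5.559e+05 m/s = 555.9 km/s.
(c) ΔV_total = ΔV₁ + ΔV₂ ≈ 1.547e+06 m/s = 1547 km/s.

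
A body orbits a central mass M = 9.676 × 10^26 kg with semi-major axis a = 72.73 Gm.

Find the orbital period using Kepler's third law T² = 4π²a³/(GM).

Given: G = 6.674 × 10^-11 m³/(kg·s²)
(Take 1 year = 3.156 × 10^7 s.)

Convert to SI: a = 72.73 Gm = 7.273e+10 m.
GM = G · M = 6.674e-11 · 9.676e+26 = 6.45776e+16 m³/s².
Kepler's third law: T = 2π √(a³ / GM).
Substituting a = 7.273e+10 m and GM = 6.45776e+16 m³/s²:
T = 2π √((7.273e+10)³ / 6.45776e+16) s
T ≈ 4.85e+08 s = 15.37 years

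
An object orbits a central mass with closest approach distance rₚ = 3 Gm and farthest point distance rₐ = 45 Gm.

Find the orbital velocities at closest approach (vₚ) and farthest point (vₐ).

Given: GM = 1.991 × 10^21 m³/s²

Convert to SI: rₚ = 3 Gm = 3e+09 m; rₐ = 45 Gm = 4.5e+10 m.
Use the vis-viva equation v² = GM(2/r − 1/a) with a = (rₚ + rₐ)/2 = (3e+09 + 4.5e+10)/2 = 2.4e+10 m.
vₚ = √(GM · (2/rₚ − 1/a)) = √(1.991e+21 · (2/3e+09 − 1/2.4e+10)) m/s ≈ 1.116e+06 m/s = 1116 km/s.
vₐ = √(GM · (2/rₐ − 1/a)) = √(1.991e+21 · (2/4.5e+10 − 1/2.4e+10)) m/s ≈ 7.437e+04 m/s = 74.37 km/s.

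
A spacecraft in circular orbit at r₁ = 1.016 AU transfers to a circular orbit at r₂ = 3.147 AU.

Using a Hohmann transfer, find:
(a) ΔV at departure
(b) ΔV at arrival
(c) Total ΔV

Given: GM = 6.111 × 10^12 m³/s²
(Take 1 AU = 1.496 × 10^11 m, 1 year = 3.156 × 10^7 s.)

Convert to SI: r₁ = 1.016 AU = 1.51994e+11 m; r₂ = 3.147 AU = 4.70791e+11 m.
Transfer semi-major axis: a_t = (r₁ + r₂)/2 = (1.51994e+11 + 4.70791e+11)/2 = 3.11392e+11 m.
Circular speeds: v₁ = √(GM/r₁) = 6.34079 m/s, v₂ = √(GM/r₂) = 3.60282 m/s.
Transfer speeds (vis-viva v² = GM(2/r − 1/a_t)): v₁ᵗ = 7.79657 m/s, v₂ᵗ = 2.5171 m/s.
(a) ΔV₁ = |v₁ᵗ − v₁| ≈ 1.456 m/s = 0.0003071 AU/year.
(b) ΔV₂ = |v₂ − v₂ᵗ| ≈ 1.086 m/s = 0.000229 AU/year.
(c) ΔV_total = ΔV₁ + ΔV₂ ≈ 2.541 m/s = 0.0005362 AU/year.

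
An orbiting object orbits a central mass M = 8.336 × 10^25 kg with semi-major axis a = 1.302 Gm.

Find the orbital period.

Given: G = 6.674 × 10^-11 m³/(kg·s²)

Convert to SI: a = 1.302 Gm = 1.302e+09 m.
GM = G · M = 6.674e-11 · 8.336e+25 = 5.56345e+15 m³/s².
Kepler's third law: T = 2π √(a³ / GM).
Substituting a = 1.302e+09 m and GM = 5.56345e+15 m³/s²:
T = 2π √((1.302e+09)³ / 5.56345e+15) s
T ≈ 3.958e+06 s = 45.8 days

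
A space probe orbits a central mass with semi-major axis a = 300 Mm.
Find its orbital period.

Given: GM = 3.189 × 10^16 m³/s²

Convert to SI: a = 300 Mm = 3e+08 m.
Kepler's third law: T = 2π √(a³ / GM).
Substituting a = 3e+08 m and GM = 3.189e+16 m³/s²:
T = 2π √((3e+08)³ / 3.189e+16) s
T ≈ 1.828e+05 s = 2.116 days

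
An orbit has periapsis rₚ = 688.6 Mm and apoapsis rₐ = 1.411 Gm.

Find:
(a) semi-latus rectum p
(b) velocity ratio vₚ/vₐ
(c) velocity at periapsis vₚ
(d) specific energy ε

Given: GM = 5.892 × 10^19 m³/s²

Convert to SI: rₚ = 688.6 Mm = 6.886e+08 m; rₐ = 1.411 Gm = 1.411e+09 m.
(a) From a = (rₚ + rₐ)/2 = 1.0498e+09 m and e = (rₐ − rₚ)/(rₐ + rₚ) = 0.344066, p = a(1 − e²) = 1.0498e+09 · (1 − (0.344066)²) ≈ 9.255e+08 m
(b) Conservation of angular momentum (rₚvₚ = rₐvₐ) gives vₚ/vₐ = rₐ/rₚ = 1.411e+09/6.886e+08 ≈ 2.049
(c) With a = (rₚ + rₐ)/2 = 1.0498e+09 m, vₚ = √(GM (2/rₚ − 1/a)) = √(5.892e+19 · (2/6.886e+08 − 1/1.0498e+09)) m/s ≈ 3.391e+05 m/s
(d) With a = (rₚ + rₐ)/2 = 1.0498e+09 m, ε = −GM/(2a) = −5.892e+19/(2 · 1.0498e+09) J/kg ≈ -2.806e+10 J/kg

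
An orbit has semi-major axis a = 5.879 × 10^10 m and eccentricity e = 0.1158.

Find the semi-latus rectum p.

p = a (1 − e²).
p = 5.879e+10 · (1 − (0.1158)²) = 5.879e+10 · 0.98659 ≈ 5.8e+10 m = 5.8 × 10^10 m.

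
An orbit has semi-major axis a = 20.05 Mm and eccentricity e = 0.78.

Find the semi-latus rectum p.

Convert to SI: a = 20.05 Mm = 2.005e+07 m.
p = a (1 − e²).
p = 2.005e+07 · (1 − (0.78)²) = 2.005e+07 · 0.3916 ≈ 7.852e+06 m = 7.852 Mm.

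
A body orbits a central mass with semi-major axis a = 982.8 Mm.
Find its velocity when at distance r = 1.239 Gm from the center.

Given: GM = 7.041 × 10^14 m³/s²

Convert to SI: a = 982.8 Mm = 9.828e+08 m; r = 1.239 Gm = 1.239e+09 m.
Vis-viva: v = √(GM · (2/r − 1/a)).
2/r − 1/a = 2/1.239e+09 − 1/9.828e+08 = 5.96704e-10 m⁻¹.
v = √(7.041e+14 · 5.96704e-10) m/s ≈ 648.2 m/s = 648.2 m/s.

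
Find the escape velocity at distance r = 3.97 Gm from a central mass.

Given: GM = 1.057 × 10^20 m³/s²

Convert to SI: r = 3.97 Gm = 3.97e+09 m.
Escape velocity comes from setting total energy to zero: ½v² − GM/r = 0 ⇒ v_esc = √(2GM / r).
v_esc = √(2 · 1.057e+20 / 3.97e+09) m/s ≈ 2.308e+05 m/s = 230.8 km/s.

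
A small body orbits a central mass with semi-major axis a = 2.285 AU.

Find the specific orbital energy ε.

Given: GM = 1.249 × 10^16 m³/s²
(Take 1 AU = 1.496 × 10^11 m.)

Convert to SI: a = 2.285 AU = 3.41836e+11 m.
ε = −GM / (2a).
ε = −1.249e+16 / (2 · 3.41836e+11) J/kg ≈ -1.827e+04 J/kg = -18.27 kJ/kg.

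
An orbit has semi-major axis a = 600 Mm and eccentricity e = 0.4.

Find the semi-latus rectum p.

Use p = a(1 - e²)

Convert to SI: a = 600 Mm = 6e+08 m.
p = a (1 − e²).
p = 6e+08 · (1 − (0.4)²) = 6e+08 · 0.84 ≈ 5.04e+08 m = 504 Mm.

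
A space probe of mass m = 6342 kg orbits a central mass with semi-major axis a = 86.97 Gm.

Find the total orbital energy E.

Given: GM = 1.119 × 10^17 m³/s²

Convert to SI: a = 86.97 Gm = 8.697e+10 m.
E = −GMm / (2a).
E = −1.119e+17 · 6342 / (2 · 8.697e+10) J ≈ -4.08e+09 J = -4.08 GJ.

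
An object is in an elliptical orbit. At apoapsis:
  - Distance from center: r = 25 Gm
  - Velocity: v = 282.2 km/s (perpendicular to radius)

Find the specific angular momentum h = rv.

Convert to SI: r = 25 Gm = 2.5e+10 m; v = 282.2 km/s = 282200 m/s.
With v perpendicular to r, h = r · v.
h = 2.5e+10 · 282200 m²/s ≈ 7.055e+15 m²/s.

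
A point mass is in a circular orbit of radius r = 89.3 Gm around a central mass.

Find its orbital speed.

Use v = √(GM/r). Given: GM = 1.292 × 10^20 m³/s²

Convert to SI: r = 89.3 Gm = 8.93e+10 m.
For a circular orbit, gravity supplies the centripetal force, so v = √(GM / r).
v = √(1.292e+20 / 8.93e+10) m/s ≈ 3.804e+04 m/s = 38.04 km/s.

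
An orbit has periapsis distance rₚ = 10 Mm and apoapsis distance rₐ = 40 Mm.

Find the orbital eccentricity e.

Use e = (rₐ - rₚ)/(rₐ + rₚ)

Convert to SI: rₚ = 10 Mm = 1e+07 m; rₐ = 40 Mm = 4e+07 m.
e = (rₐ − rₚ) / (rₐ + rₚ).
e = (4e+07 − 1e+07) / (4e+07 + 1e+07) = 3e+07 / 5e+07 ≈ 0.6.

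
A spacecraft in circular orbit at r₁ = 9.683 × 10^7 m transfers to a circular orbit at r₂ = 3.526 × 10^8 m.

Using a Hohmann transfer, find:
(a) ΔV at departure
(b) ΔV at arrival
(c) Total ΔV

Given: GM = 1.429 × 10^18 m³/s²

Transfer semi-major axis: a_t = (r₁ + r₂)/2 = (9.683e+07 + 3.526e+08)/2 = 2.24715e+08 m.
Circular speeds: v₁ = √(GM/r₁) = 121482 m/s, v₂ = √(GM/r₂) = 63661.2 m/s.
Transfer speeds (vis-viva v² = GM(2/r − 1/a_t)): v₁ᵗ = 152173 m/s, v₂ᵗ = 41789.2 m/s.
(a) ΔV₁ = |v₁ᵗ − v₁| ≈ 3.069e+04 m/s = 30.69 km/s.
(b) ΔV₂ = |v₂ − v₂ᵗ| ≈ 2.187e+04 m/s = 21.87 km/s.
(c) ΔV_total = ΔV₁ + ΔV₂ ≈ 5.256e+04 m/s = 52.56 km/s.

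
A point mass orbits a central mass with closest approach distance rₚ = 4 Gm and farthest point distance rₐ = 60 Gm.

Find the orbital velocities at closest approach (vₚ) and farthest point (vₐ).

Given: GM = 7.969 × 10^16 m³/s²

Convert to SI: rₚ = 4 Gm = 4e+09 m; rₐ = 60 Gm = 6e+10 m.
Use the vis-viva equation v² = GM(2/r − 1/a) with a = (rₚ + rₐ)/2 = (4e+09 + 6e+10)/2 = 3.2e+10 m.
vₚ = √(GM · (2/rₚ − 1/a)) = √(7.969e+16 · (2/4e+09 − 1/3.2e+10)) m/s ≈ 6112 m/s = 6.112 km/s.
vₐ = √(GM · (2/rₐ − 1/a)) = √(7.969e+16 · (2/6e+10 − 1/3.2e+10)) m/s ≈ 407.5 m/s = 407.5 m/s.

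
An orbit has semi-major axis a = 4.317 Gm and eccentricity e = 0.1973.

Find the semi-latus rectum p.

Convert to SI: a = 4.317 Gm = 4.317e+09 m.
p = a (1 − e²).
p = 4.317e+09 · (1 − (0.1973)²) = 4.317e+09 · 0.961073 ≈ 4.149e+09 m = 4.149 Gm.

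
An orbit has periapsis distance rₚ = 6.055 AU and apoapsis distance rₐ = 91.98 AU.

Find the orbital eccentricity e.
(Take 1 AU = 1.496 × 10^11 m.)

Convert to SI: rₚ = 6.055 AU = 9.05828e+11 m; rₐ = 91.98 AU = 1.37602e+13 m.
e = (rₐ − rₚ) / (rₐ + rₚ).
e = (1.37602e+13 − 9.05828e+11) / (1.37602e+13 + 9.05828e+11) = 1.28544e+13 / 1.4666e+13 ≈ 0.8765.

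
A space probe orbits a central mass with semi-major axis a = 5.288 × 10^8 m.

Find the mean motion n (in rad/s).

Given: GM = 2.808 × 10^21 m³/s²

n = √(GM / a³).
n = √(2.808e+21 / (5.288e+08)³) rad/s ≈ 0.004358 rad/s.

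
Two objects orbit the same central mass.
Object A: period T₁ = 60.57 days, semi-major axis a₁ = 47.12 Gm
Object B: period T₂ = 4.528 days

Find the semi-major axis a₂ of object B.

Convert to SI: T₁ = 60.57 days = 5.23325e+06 s; a₁ = 47.12 Gm = 4.712e+10 m; T₂ = 4.528 days = 391219 s.
Kepler's third law: (T₁/T₂)² = (a₁/a₂)³ ⇒ a₂ = a₁ · (T₂/T₁)^(2/3).
T₂/T₁ = 391219 / 5.23325e+06 = 0.0747565.
a₂ = 4.712e+10 · (0.0747565)^(2/3) m ≈ 8.362e+09 m = 8.362 Gm.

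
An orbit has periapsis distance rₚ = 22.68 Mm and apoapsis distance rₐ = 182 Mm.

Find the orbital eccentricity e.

Convert to SI: rₚ = 22.68 Mm = 2.268e+07 m; rₐ = 182 Mm = 1.82e+08 m.
e = (rₐ − rₚ) / (rₐ + rₚ).
e = (1.82e+08 − 2.268e+07) / (1.82e+08 + 2.268e+07) = 1.5932e+08 / 2.0468e+08 ≈ 0.7784.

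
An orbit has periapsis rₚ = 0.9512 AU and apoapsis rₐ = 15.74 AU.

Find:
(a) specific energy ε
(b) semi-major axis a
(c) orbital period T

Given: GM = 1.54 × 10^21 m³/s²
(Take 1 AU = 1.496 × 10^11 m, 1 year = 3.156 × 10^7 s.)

Convert to SI: rₚ = 0.9512 AU = 1.423e+11 m; rₐ = 15.74 AU = 2.3547e+12 m.
(a) With a = (rₚ + rₐ)/2 = 1.2485e+12 m, ε = −GM/(2a) = −1.54e+21/(2 · 1.2485e+12) J/kg ≈ -6.167e+08 J/kg
(b) a = (rₚ + rₐ)/2 = (1.423e+11 + 2.3547e+12)/2 ≈ 1.249e+12 m
(c) With a = (rₚ + rₐ)/2 = 1.2485e+12 m, T = 2π √(a³/GM) = 2π √((1.2485e+12)³/1.54e+21) s ≈ 2.234e+08 s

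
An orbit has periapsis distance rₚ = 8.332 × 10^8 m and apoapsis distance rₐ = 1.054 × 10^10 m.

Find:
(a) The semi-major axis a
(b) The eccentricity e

(a) a = (rₚ + rₐ) / 2 = (8.332e+08 + 1.054e+10) / 2 ≈ 5.687e+09 m = 5.687 × 10^9 m.
(b) e = (rₐ − rₚ) / (rₐ + rₚ) = (1.054e+10 − 8.332e+08) / (1.054e+10 + 8.332e+08) ≈ 0.8535.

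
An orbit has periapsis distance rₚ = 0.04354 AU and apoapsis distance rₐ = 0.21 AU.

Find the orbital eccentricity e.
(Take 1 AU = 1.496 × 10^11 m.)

Convert to SI: rₚ = 0.04354 AU = 6.51358e+09 m; rₐ = 0.21 AU = 3.1416e+10 m.
e = (rₐ − rₚ) / (rₐ + rₚ).
e = (3.1416e+10 − 6.51358e+09) / (3.1416e+10 + 6.51358e+09) = 2.49024e+10 / 3.79296e+10 ≈ 0.6565.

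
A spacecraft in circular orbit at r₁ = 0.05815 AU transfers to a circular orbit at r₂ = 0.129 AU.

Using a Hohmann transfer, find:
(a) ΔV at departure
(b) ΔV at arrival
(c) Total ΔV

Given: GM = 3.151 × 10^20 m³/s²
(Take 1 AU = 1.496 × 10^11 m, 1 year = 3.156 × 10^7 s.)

Convert to SI: r₁ = 0.05815 AU = 8.69924e+09 m; r₂ = 0.129 AU = 1.92984e+10 m.
Transfer semi-major axis: a_t = (r₁ + r₂)/2 = (8.69924e+09 + 1.92984e+10)/2 = 1.39988e+10 m.
Circular speeds: v₁ = √(GM/r₁) = 190320 m/s, v₂ = √(GM/r₂) = 127780 m/s.
Transfer speeds (vis-viva v² = GM(2/r − 1/a_t)): v₁ᵗ = 223459 m/s, v₂ᵗ = 100730 m/s.
(a) ΔV₁ = |v₁ᵗ − v₁| ≈ 3.314e+04 m/s = 6.991 AU/year.
(b) ΔV₂ = |v₂ − v₂ᵗ| ≈ 2.705e+04 m/s = 5.707 AU/year.
(c) ΔV_total = ΔV₁ + ΔV₂ ≈ 6.019e+04 m/s = 12.7 AU/year.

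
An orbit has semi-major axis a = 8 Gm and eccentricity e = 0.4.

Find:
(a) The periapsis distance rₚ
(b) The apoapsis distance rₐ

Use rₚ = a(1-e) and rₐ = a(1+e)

Convert to SI: a = 8 Gm = 8e+09 m.
(a) rₚ = a(1 − e) = 8e+09 · (1 − 0.4) = 8e+09 · 0.6 ≈ 4.8e+09 m = 4.8 Gm.
(b) rₐ = a(1 + e) = 8e+09 · (1 + 0.4) = 8e+09 · 1.4 ≈ 1.12e+10 m = 11.2 Gm.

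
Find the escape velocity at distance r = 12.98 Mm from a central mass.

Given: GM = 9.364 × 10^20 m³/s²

Convert to SI: r = 12.98 Mm = 1.298e+07 m.
Escape velocity comes from setting total energy to zero: ½v² − GM/r = 0 ⇒ v_esc = √(2GM / r).
v_esc = √(2 · 9.364e+20 / 1.298e+07) m/s ≈ 1.201e+07 m/s = 1.201e+04 km/s.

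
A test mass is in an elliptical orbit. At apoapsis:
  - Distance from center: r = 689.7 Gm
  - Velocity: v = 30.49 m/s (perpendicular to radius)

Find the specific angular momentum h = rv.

Convert to SI: r = 689.7 Gm = 6.897e+11 m.
With v perpendicular to r, h = r · v.
h = 6.897e+11 · 30.49 m²/s ≈ 2.103e+13 m²/s.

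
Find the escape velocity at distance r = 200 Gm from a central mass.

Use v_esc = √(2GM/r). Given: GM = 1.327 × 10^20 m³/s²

Convert to SI: r = 200 Gm = 2e+11 m.
Escape velocity comes from setting total energy to zero: ½v² − GM/r = 0 ⇒ v_esc = √(2GM / r).
v_esc = √(2 · 1.327e+20 / 2e+11) m/s ≈ 3.643e+04 m/s = 36.43 km/s.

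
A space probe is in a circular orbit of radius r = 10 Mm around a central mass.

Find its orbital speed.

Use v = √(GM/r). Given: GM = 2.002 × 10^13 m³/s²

Convert to SI: r = 10 Mm = 1e+07 m.
For a circular orbit, gravity supplies the centripetal force, so v = √(GM / r).
v = √(2.002e+13 / 1e+07) m/s ≈ 1415 m/s = 1.415 km/s.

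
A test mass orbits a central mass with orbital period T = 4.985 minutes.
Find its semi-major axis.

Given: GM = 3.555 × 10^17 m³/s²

Convert to SI: T = 4.985 minutes = 299.1 s.
Invert Kepler's third law: a = (GM · T² / (4π²))^(1/3).
Substituting T = 299.1 s and GM = 3.555e+17 m³/s²:
a = (3.555e+17 · (299.1)² / (4π²))^(1/3) m
a ≈ 9.305e+06 m = 9.305 Mm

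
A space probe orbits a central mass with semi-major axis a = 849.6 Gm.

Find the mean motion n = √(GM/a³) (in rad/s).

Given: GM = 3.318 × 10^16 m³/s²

Convert to SI: a = 849.6 Gm = 8.496e+11 m.
n = √(GM / a³).
n = √(3.318e+16 / (8.496e+11)³) rad/s ≈ 2.326e-10 rad/s.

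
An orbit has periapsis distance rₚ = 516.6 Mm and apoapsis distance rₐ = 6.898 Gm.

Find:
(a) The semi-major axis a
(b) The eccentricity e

Convert to SI: rₚ = 516.6 Mm = 5.166e+08 m; rₐ = 6.898 Gm = 6.898e+09 m.
(a) a = (rₚ + rₐ) / 2 = (5.166e+08 + 6.898e+09) / 2 ≈ 3.707e+09 m = 3.707 Gm.
(b) e = (rₐ − rₚ) / (rₐ + rₚ) = (6.898e+09 − 5.166e+08) / (6.898e+09 + 5.166e+08) ≈ 0.8607.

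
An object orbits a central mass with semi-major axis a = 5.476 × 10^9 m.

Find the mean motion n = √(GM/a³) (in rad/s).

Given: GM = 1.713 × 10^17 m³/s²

n = √(GM / a³).
n = √(1.713e+17 / (5.476e+09)³) rad/s ≈ 1.021e-06 rad/s.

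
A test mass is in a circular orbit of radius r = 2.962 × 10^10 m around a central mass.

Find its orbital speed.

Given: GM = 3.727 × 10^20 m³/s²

For a circular orbit, gravity supplies the centripetal force, so v = √(GM / r).
v = √(3.727e+20 / 2.962e+10) m/s ≈ 1.122e+05 m/s = 112.2 km/s.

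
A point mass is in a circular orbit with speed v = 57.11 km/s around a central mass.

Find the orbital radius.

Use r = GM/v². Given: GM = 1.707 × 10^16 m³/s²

Convert to SI: v = 57.11 km/s = 57110 m/s.
For a circular orbit, v² = GM / r, so r = GM / v².
r = 1.707e+16 / (57110)² m ≈ 5.234e+06 m = 5.234 × 10^6 m.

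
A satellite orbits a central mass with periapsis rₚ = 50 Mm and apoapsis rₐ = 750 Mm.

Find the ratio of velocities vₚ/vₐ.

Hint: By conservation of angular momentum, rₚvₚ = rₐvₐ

Convert to SI: rₚ = 50 Mm = 5e+07 m; rₐ = 750 Mm = 7.5e+08 m.
Conservation of angular momentum gives rₚvₚ = rₐvₐ, so vₚ/vₐ = rₐ/rₚ.
vₚ/vₐ = 7.5e+08 / 5e+07 ≈ 15.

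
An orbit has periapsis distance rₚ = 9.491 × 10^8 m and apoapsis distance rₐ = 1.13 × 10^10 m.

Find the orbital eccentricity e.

e = (rₐ − rₚ) / (rₐ + rₚ).
e = (1.13e+10 − 9.491e+08) / (1.13e+10 + 9.491e+08) = 1.03509e+10 / 1.22491e+10 ≈ 0.845.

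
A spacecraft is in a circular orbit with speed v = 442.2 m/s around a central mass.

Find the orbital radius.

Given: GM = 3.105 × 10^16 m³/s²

For a circular orbit, v² = GM / r, so r = GM / v².
r = 3.105e+16 / (442.2)² m ≈ 1.588e+11 m = 1.588 × 10^11 m.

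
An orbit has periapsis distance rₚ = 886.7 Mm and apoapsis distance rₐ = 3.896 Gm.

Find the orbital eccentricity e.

Convert to SI: rₚ = 886.7 Mm = 8.867e+08 m; rₐ = 3.896 Gm = 3.896e+09 m.
e = (rₐ − rₚ) / (rₐ + rₚ).
e = (3.896e+09 − 8.867e+08) / (3.896e+09 + 8.867e+08) = 3.0093e+09 / 4.7827e+09 ≈ 0.6292.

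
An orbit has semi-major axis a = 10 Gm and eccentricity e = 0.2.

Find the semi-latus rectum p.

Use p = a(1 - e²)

Convert to SI: a = 10 Gm = 1e+10 m.
p = a (1 − e²).
p = 1e+10 · (1 − (0.2)²) = 1e+10 · 0.96 ≈ 9.6e+09 m = 9.6 Gm.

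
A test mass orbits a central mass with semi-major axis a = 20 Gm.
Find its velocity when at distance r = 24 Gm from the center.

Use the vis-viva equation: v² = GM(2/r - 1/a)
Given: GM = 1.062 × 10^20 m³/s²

Convert to SI: a = 20 Gm = 2e+10 m; r = 24 Gm = 2.4e+10 m.
Vis-viva: v = √(GM · (2/r − 1/a)).
2/r − 1/a = 2/2.4e+10 − 1/2e+10 = 3.33333e-11 m⁻¹.
v = √(1.062e+20 · 3.33333e-11) m/s ≈ 5.95e+04 m/s = 59.5 km/s.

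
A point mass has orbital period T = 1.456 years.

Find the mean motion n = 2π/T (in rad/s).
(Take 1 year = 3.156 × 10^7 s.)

Convert to SI: T = 1.456 years = 4.59514e+07 s.
n = 2π / T.
n = 2π / 4.59514e+07 s ≈ 1.367e-07 rad/s.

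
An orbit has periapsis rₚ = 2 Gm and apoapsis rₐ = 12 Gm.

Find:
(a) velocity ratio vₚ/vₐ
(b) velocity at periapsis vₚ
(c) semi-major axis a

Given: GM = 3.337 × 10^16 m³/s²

Convert to SI: rₚ = 2 Gm = 2e+09 m; rₐ = 12 Gm = 1.2e+10 m.
(a) Conservation of angular momentum (rₚvₚ = rₐvₐ) gives vₚ/vₐ = rₐ/rₚ = 1.2e+10/2e+09 ≈ 6
(b) With a = (rₚ + rₐ)/2 = 7e+09 m, vₚ = √(GM (2/rₚ − 1/a)) = √(3.337e+16 · (2/2e+09 − 1/7e+09)) m/s ≈ 5348 m/s
(c) a = (rₚ + rₐ)/2 = (2e+09 + 1.2e+10)/2 ≈ 7e+09 m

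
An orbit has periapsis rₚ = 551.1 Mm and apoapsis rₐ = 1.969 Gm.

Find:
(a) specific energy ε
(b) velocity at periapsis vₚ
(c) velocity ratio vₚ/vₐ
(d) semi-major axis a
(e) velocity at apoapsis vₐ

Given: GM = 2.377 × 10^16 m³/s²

Convert to SI: rₚ = 551.1 Mm = 5.511e+08 m; rₐ = 1.969 Gm = 1.969e+09 m.
(a) With a = (rₚ + rₐ)/2 = 1.26005e+09 m, ε = −GM/(2a) = −2.377e+16/(2 · 1.26005e+09) J/kg ≈ -9.432e+06 J/kg
(b) With a = (rₚ + rₐ)/2 = 1.26005e+09 m, vₚ = √(GM (2/rₚ − 1/a)) = √(2.377e+16 · (2/5.511e+08 − 1/1.26005e+09)) m/s ≈ 8210 m/s
(c) Conservation of angular momentum (rₚvₚ = rₐvₐ) gives vₚ/vₐ = rₐ/rₚ = 1.969e+09/5.511e+08 ≈ 3.573
(d) a = (rₚ + rₐ)/2 = (5.511e+08 + 1.969e+09)/2 ≈ 1.26e+09 m
(e) With a = (rₚ + rₐ)/2 = 1.26005e+09 m, vₐ = √(GM (2/rₐ − 1/a)) = √(2.377e+16 · (2/1.969e+09 − 1/1.26005e+09)) m/s ≈ 2298 m/s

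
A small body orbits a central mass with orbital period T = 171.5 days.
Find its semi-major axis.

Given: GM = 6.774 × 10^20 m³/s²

Convert to SI: T = 171.5 days = 1.48176e+07 s.
Invert Kepler's third law: a = (GM · T² / (4π²))^(1/3).
Substituting T = 1.48176e+07 s and GM = 6.774e+20 m³/s²:
a = (6.774e+20 · (1.48176e+07)² / (4π²))^(1/3) m
a ≈ 1.556e+11 m = 155.6 Gm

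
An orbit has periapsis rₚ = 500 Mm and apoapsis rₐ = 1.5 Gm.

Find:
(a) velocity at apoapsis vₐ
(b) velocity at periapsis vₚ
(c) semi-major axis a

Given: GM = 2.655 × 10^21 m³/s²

Convert to SI: rₚ = 500 Mm = 5e+08 m; rₐ = 1.5 Gm = 1.5e+09 m.
(a) With a = (rₚ + rₐ)/2 = 1e+09 m, vₐ = √(GM (2/rₐ − 1/a)) = √(2.655e+21 · (2/1.5e+09 − 1/1e+09)) m/s ≈ 9.407e+05 m/s
(b) With a = (rₚ + rₐ)/2 = 1e+09 m, vₚ = √(GM (2/rₚ − 1/a)) = √(2.655e+21 · (2/5e+08 − 1/1e+09)) m/s ≈ 2.822e+06 m/s
(c) a = (rₚ + rₐ)/2 = (5e+08 + 1.5e+09)/2 ≈ 1e+09 m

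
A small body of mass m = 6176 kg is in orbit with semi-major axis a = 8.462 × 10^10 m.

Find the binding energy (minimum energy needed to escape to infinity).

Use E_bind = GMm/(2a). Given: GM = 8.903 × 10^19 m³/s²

Total orbital energy is E = −GMm/(2a); binding energy is E_bind = −E = GMm/(2a).
E_bind = 8.903e+19 · 6176 / (2 · 8.462e+10) J ≈ 3.249e+12 J = 3.249 TJ.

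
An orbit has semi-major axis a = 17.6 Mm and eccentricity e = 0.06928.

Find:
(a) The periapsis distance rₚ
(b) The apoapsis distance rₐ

Convert to SI: a = 17.6 Mm = 1.76e+07 m.
(a) rₚ = a(1 − e) = 1.76e+07 · (1 − 0.06928) = 1.76e+07 · 0.93072 ≈ 1.638e+07 m = 16.38 Mm.
(b) rₐ = a(1 + e) = 1.76e+07 · (1 + 0.06928) = 1.76e+07 · 1.06928 ≈ 1.882e+07 m = 18.82 Mm.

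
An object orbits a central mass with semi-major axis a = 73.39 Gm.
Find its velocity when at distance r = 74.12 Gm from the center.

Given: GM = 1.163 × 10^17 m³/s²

Convert to SI: a = 73.39 Gm = 7.339e+10 m; r = 74.12 Gm = 7.412e+10 m.
Vis-viva: v = √(GM · (2/r − 1/a)).
2/r − 1/a = 2/7.412e+10 − 1/7.339e+10 = 1.33574e-11 m⁻¹.
v = √(1.163e+17 · 1.33574e-11) m/s ≈ 1246 m/s = 1.246 km/s.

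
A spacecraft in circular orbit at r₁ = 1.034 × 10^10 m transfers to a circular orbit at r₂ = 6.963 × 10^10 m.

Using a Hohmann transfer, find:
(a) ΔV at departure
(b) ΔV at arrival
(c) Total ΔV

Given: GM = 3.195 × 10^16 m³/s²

Transfer semi-major axis: a_t = (r₁ + r₂)/2 = (1.034e+10 + 6.963e+10)/2 = 3.9985e+10 m.
Circular speeds: v₁ = √(GM/r₁) = 1757.82 m/s, v₂ = √(GM/r₂) = 677.388 m/s.
Transfer speeds (vis-viva v² = GM(2/r − 1/a_t)): v₁ᵗ = 2319.66 m/s, v₂ᵗ = 344.468 m/s.
(a) ΔV₁ = |v₁ᵗ − v₁| ≈ 561.8 m/s = 561.8 m/s.
(b) ΔV₂ = |v₂ − v₂ᵗ| ≈ 332.9 m/s = 332.9 m/s.
(c) ΔV_total = ΔV₁ + ΔV₂ ≈ 894.8 m/s = 894.8 m/s.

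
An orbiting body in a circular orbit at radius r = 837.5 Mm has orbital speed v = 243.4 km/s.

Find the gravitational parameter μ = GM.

Convert to SI: r = 837.5 Mm = 8.375e+08 m; v = 243.4 km/s = 243400 m/s.
For a circular orbit v² = GM/r, so GM = v² · r.
GM = (243400)² · 8.375e+08 m³/s² ≈ 4.962e+19 m³/s² = 4.962 × 10^19 m³/s².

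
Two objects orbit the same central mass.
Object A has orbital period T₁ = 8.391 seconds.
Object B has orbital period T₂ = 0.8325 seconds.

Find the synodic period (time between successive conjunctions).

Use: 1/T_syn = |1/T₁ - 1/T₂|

T_syn = |T₁ · T₂ / (T₁ − T₂)|.
T_syn = |8.391 · 0.8325 / (8.391 − 0.8325)| s ≈ 0.9242 s = 0.9242 seconds.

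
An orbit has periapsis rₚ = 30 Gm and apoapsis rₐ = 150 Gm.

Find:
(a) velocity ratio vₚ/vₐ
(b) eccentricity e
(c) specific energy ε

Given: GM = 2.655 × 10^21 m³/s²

Convert to SI: rₚ = 30 Gm = 3e+10 m; rₐ = 150 Gm = 1.5e+11 m.
(a) Conservation of angular momentum (rₚvₚ = rₐvₐ) gives vₚ/vₐ = rₐ/rₚ = 1.5e+11/3e+10 ≈ 5
(b) e = (rₐ − rₚ)/(rₐ + rₚ) = (1.5e+11 − 3e+10)/(1.5e+11 + 3e+10) ≈ 0.6667
(c) With a = (rₚ + rₐ)/2 = 9e+10 m, ε = −GM/(2a) = −2.655e+21/(2 · 9e+10) J/kg ≈ -1.475e+10 J/kg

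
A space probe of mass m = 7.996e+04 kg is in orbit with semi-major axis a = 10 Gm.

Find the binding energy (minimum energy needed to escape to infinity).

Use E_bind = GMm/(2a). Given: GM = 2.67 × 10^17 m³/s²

Convert to SI: a = 10 Gm = 1e+10 m.
Total orbital energy is E = −GMm/(2a); binding energy is E_bind = −E = GMm/(2a).
E_bind = 2.67e+17 · 7.996e+04 / (2 · 1e+10) J ≈ 1.067e+12 J = 1.067 TJ.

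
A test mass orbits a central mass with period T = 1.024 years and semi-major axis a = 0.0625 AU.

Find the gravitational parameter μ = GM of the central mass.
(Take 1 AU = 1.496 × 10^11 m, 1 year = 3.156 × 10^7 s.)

Convert to SI: T = 1.024 years = 3.23174e+07 s; a = 0.0625 AU = 9.35e+09 m.
GM = 4π² · a³ / T².
GM = 4π² · (9.35e+09)³ / (3.23174e+07)² m³/s² ≈ 3.09e+16 m³/s² = 3.09 × 10^16 m³/s².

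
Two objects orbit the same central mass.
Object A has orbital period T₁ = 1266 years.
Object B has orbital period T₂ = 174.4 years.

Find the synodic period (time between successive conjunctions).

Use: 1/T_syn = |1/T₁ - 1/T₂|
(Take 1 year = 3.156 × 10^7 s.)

Convert to SI: T₁ = 1266 years = 3.9955e+10 s; T₂ = 174.4 years = 5.50406e+09 s.
T_syn = |T₁ · T₂ / (T₁ − T₂)|.
T_syn = |3.9955e+10 · 5.50406e+09 / (3.9955e+10 − 5.50406e+09)| s ≈ 6.383e+09 s = 202.3 years.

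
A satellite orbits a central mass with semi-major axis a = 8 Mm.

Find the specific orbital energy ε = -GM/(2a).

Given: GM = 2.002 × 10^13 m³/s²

Convert to SI: a = 8 Mm = 8e+06 m.
ε = −GM / (2a).
ε = −2.002e+13 / (2 · 8e+06) J/kg ≈ -1.251e+06 J/kg = -1.251 MJ/kg.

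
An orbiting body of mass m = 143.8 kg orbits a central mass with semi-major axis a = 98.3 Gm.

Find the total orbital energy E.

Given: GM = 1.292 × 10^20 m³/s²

Convert to SI: a = 98.3 Gm = 9.83e+10 m.
E = −GMm / (2a).
E = −1.292e+20 · 143.8 / (2 · 9.83e+10) J ≈ -9.45e+10 J = -94.5 GJ.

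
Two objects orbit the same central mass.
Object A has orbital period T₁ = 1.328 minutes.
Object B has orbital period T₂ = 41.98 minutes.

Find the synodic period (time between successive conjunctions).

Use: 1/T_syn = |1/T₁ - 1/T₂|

Convert to SI: T₁ = 1.328 minutes = 79.68 s; T₂ = 41.98 minutes = 2518.8 s.
T_syn = |T₁ · T₂ / (T₁ − T₂)|.
T_syn = |79.68 · 2518.8 / (79.68 − 2518.8)| s ≈ 82.28 s = 1.371 minutes.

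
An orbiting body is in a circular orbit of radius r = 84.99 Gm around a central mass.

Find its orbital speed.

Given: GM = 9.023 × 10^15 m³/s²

Convert to SI: r = 84.99 Gm = 8.499e+10 m.
For a circular orbit, gravity supplies the centripetal force, so v = √(GM / r).
v = √(9.023e+15 / 8.499e+10) m/s ≈ 325.8 m/s = 325.8 m/s.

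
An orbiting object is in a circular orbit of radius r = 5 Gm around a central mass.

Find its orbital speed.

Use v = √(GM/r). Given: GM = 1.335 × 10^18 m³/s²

Convert to SI: r = 5 Gm = 5e+09 m.
For a circular orbit, gravity supplies the centripetal force, so v = √(GM / r).
v = √(1.335e+18 / 5e+09) m/s ≈ 1.634e+04 m/s = 16.34 km/s.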